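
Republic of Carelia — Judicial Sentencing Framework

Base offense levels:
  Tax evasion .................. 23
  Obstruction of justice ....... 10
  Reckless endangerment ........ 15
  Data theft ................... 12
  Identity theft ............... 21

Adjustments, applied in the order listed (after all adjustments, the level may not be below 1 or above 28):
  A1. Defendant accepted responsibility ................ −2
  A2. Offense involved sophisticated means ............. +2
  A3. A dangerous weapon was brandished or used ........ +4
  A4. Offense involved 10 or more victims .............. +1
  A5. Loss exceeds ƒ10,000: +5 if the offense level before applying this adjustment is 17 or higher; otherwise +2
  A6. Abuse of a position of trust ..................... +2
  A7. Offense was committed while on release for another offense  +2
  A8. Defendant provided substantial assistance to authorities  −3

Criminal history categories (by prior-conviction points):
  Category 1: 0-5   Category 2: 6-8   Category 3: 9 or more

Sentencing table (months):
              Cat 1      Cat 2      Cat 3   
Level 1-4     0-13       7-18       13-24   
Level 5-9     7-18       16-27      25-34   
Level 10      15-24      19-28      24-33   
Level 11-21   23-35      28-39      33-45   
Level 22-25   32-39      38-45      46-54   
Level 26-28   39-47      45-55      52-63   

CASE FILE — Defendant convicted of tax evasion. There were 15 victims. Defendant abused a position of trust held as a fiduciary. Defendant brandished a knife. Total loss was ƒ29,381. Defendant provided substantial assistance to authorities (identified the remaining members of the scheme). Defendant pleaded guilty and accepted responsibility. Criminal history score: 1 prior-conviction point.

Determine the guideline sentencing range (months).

39-47 months

Base offense level for tax evasion: 23.
A1 applies: 23 − 2 = 21.
A3 applies: 21 + 4 = 25.
A4 applies: 25 + 1 = 26.
A5 applies (level before this adjustment is 26 ≥ 17, so +5): 26 + 5 = 31.
A6 applies: 31 + 2 = 33.
A7 does not apply.
A8 applies: 33 − 3 = 30.
Level 30 exceeds the maximum of 28; capped at 28.
Final offense level: 28.
Criminal history: 1 prior point → Category 1 (0-5).
Level 28 falls in the 26-28 band.
Grid: Level 26-28 × Category 1 = 39-47 months.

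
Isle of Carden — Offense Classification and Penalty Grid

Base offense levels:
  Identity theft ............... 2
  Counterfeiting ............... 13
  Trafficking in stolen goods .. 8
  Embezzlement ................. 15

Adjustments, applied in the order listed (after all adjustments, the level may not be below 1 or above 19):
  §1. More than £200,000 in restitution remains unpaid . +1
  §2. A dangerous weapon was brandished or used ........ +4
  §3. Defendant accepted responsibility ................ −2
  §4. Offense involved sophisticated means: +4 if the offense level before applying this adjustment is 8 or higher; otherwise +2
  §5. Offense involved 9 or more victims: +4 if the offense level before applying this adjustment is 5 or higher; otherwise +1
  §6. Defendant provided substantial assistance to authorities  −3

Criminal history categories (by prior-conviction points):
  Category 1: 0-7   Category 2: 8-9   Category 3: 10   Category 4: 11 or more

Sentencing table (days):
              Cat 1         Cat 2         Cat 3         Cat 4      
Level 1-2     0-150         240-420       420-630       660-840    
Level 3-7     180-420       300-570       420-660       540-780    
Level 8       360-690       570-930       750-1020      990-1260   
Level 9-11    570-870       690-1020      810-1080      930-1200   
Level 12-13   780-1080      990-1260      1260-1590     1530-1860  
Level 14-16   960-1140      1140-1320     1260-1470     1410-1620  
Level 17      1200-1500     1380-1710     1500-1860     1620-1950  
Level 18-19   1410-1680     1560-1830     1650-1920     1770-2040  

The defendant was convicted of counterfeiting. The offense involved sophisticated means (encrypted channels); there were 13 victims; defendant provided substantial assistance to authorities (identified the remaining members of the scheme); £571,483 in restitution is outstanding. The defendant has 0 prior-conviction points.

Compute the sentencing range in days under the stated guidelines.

1410-1680 days

Base offense level for counterfeiting: 13.
§1 applies: 13 + 1 = 14.
§2 does not apply.
§3 does not apply.
§4 applies (level before this adjustment is 14 ≥ 8, so +4): 14 + 4 = 18.
§5 applies (level before this adjustment is 18 ≥ 5, so +4): 18 + 4 = 22.
§6 applies: 22 − 3 = 19.
Final offense level: 19.
Criminal history: 0 prior points → Category 1 (0-7).
Level 19 falls in the 18-19 band.
Grid: Level 18-19 × Category 1 = 1410-1680 days.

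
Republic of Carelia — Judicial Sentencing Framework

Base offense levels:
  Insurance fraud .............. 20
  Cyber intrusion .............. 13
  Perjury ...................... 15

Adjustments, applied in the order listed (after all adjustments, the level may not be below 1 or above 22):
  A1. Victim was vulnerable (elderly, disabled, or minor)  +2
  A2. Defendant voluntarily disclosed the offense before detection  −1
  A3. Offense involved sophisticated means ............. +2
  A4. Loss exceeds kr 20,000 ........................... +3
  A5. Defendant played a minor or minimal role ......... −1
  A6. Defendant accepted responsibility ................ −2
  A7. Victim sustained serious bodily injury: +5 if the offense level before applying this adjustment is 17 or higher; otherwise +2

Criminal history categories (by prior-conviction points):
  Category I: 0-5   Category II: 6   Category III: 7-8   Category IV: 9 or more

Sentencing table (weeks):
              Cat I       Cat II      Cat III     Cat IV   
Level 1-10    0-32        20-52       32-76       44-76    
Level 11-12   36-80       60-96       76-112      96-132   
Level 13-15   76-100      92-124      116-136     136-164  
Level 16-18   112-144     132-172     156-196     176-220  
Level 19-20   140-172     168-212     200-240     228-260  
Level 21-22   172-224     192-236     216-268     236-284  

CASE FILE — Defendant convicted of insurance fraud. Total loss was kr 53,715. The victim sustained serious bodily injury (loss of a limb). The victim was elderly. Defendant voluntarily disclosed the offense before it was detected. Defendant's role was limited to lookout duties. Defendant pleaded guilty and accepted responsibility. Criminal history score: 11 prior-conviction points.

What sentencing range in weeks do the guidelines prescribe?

Base offense level for insurance fraud: 20.
A1 applies: 20 + 2 = 22.
A2 applies: 22 − 1 = 21.
A4 applies: 21 + 3 = 24.
A5 applies: 24 − 1 = 23.
A6 applies: 23 − 2 = 21.
A7 applies (level before this adjustment is 21 ≥ 17, so +5): 21 + 5 = 26.
Level 26 exceeds the maximum of 22; capped at 22.
Final offense level: 22.
Criminal history: 11 prior points → Category IV (9+).
Level 22 falls in the 21-22 band.
Grid: Level 21-22 × Category IV = 236-284 weeks.

236-284 weeks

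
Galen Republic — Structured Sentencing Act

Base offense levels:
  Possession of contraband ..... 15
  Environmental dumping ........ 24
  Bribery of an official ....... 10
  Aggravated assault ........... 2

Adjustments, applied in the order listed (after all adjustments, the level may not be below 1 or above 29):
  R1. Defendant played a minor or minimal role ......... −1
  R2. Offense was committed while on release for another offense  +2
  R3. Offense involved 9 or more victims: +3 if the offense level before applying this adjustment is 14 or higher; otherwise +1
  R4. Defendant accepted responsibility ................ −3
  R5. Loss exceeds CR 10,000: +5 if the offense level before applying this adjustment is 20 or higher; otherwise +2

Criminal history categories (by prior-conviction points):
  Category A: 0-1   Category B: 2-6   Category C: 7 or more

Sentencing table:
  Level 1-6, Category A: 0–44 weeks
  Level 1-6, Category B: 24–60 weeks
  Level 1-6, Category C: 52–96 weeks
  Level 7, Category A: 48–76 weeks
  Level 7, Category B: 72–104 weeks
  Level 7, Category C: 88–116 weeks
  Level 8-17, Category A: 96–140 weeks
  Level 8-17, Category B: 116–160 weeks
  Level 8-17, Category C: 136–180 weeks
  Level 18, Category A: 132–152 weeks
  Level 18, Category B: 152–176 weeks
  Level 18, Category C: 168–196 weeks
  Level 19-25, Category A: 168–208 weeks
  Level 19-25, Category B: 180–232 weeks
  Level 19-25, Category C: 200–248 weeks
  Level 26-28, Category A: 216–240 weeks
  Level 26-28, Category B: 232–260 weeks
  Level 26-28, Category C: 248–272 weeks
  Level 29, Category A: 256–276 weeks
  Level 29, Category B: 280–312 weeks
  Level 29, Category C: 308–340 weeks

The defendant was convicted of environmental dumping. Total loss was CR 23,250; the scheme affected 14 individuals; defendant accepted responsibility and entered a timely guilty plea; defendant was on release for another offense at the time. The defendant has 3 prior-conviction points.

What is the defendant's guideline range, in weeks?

280-312 weeks

Base offense level for environmental dumping: 24.
R1 does not apply.
R2 applies: 24 + 2 = 26.
R3 applies (level before this adjustment is 26 ≥ 14, so +3): 26 + 3 = 29.
R4 applies: 29 − 3 = 26.
R5 applies (level before this adjustment is 26 ≥ 20, so +5): 26 + 5 = 31.
Level 31 exceeds the maximum of 29; capped at 29.
Final offense level: 29.
Criminal history: 3 prior points → Category B (2-6).
Level 29 falls in the 29 band.
Grid: Level 29 × Category B = 280-312 weeks.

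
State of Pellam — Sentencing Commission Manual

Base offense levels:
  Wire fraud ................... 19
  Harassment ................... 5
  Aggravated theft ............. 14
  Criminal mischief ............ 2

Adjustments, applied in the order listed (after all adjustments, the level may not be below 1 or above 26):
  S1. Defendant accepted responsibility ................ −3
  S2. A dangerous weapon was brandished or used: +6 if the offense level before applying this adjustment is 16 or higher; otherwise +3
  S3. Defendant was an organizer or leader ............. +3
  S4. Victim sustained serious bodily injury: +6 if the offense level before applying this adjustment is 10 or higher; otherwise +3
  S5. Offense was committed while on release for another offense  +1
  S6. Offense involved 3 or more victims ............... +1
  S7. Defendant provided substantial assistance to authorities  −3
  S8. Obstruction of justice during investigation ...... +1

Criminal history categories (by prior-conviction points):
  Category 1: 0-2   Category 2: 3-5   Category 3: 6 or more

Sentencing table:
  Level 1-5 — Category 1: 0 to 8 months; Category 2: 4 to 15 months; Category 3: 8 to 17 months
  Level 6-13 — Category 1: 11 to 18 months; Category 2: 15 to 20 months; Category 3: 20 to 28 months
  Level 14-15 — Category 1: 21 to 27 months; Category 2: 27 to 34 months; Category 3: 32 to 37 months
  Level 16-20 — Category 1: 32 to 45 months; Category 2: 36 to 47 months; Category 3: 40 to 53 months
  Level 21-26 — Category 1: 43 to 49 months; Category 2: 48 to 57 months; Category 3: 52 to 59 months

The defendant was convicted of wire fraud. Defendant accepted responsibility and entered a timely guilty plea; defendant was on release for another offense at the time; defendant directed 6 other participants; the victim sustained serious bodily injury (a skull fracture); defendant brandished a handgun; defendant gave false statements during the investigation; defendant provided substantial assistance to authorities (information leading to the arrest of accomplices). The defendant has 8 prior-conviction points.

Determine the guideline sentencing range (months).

52-59 months

Base offense level for wire fraud: 19.
S1 applies: 19 − 3 = 16.
S2 applies (level before this adjustment is 16 ≥ 16, so +6): 16 + 6 = 22.
S3 applies: 22 + 3 = 25.
S4 applies (level before this adjustment is 25 ≥ 10, so +6): 25 + 6 = 31.
S5 applies: 31 + 1 = 32.
S6 does not apply.
S7 applies: 32 − 3 = 29.
S8 applies: 29 + 1 = 30.
Level 30 exceeds the maximum of 26; capped at 26.
Final offense level: 26.
Criminal history: 8 prior points → Category 3 (6+).
Level 26 falls in the 21-26 band.
Grid: Level 21-26 × Category 3 = 52-59 months.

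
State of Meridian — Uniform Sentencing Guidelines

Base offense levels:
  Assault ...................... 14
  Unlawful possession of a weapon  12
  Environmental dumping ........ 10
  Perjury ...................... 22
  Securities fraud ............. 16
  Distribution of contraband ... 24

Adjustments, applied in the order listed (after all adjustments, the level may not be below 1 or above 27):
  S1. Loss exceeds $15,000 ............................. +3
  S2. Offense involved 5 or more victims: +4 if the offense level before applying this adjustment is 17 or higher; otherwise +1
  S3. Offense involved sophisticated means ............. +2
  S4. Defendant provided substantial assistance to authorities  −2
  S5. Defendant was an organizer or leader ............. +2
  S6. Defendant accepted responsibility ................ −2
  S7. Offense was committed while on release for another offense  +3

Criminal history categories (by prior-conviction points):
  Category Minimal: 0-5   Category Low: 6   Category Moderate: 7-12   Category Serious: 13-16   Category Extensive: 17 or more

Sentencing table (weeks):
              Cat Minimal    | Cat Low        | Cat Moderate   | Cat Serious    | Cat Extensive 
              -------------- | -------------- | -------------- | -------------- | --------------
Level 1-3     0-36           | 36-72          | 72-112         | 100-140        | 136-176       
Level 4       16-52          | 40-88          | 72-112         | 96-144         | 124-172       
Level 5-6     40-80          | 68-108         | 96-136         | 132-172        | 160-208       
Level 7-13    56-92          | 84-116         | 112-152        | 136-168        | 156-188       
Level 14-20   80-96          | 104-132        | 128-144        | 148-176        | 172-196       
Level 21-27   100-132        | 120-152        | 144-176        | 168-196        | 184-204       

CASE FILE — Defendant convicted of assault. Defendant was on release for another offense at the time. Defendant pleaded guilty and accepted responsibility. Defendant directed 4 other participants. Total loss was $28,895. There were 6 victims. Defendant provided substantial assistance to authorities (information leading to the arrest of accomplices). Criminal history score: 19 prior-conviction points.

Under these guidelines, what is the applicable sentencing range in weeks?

184-204 weeks

Base offense level for assault: 14.
S1 applies: 14 + 3 = 17.
S2 applies (level before this adjustment is 17 ≥ 17, so +4): 17 + 4 = 21.
S3 does not apply.
S4 applies: 21 − 2 = 19.
S5 applies: 19 + 2 = 21.
S6 applies: 21 − 2 = 19.
S7 applies: 19 + 3 = 22.
Final offense level: 22.
Criminal history: 19 prior points → Category Extensive (17+).
Level 22 falls in the 21-27 band.
Grid: Level 21-27 × Category Extensive = 184-204 weeks.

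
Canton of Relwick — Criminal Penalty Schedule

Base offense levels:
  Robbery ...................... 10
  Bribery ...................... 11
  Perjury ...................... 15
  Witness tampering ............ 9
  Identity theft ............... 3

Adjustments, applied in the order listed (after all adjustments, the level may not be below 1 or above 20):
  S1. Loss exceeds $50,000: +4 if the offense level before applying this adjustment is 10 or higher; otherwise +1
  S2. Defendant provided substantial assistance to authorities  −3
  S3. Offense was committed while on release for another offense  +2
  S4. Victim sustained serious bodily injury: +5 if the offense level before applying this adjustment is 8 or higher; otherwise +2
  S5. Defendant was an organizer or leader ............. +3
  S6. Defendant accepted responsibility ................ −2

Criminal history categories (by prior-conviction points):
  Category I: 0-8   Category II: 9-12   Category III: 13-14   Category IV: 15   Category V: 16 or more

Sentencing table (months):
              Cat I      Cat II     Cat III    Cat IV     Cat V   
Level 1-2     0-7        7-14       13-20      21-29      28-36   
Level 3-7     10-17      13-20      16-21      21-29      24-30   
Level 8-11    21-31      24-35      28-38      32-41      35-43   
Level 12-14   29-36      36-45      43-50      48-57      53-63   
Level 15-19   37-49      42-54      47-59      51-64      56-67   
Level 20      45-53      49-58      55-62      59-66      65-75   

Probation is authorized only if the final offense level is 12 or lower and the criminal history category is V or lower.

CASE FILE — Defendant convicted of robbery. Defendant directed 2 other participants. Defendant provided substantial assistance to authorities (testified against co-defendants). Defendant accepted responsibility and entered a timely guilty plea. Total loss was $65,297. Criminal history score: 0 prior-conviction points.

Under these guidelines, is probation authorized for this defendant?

Yes

Base offense level for robbery: 10.
S1 applies (level before this adjustment is 10 ≥ 10, so +4): 10 + 4 = 14.
S2 applies: 14 − 3 = 11.
S3 does not apply.
S4 does not apply.
S5 applies: 11 + 3 = 14.
S6 applies: 14 − 2 = 12.
Final offense level: 12.
Criminal history: 0 prior points → Category I (0-8).
Level 12 falls in the 12-14 band.
Grid: Level 12-14 × Category I = 29-36 months.
Probation check: level 12 ≤ 12 and category I ≤ V → eligible.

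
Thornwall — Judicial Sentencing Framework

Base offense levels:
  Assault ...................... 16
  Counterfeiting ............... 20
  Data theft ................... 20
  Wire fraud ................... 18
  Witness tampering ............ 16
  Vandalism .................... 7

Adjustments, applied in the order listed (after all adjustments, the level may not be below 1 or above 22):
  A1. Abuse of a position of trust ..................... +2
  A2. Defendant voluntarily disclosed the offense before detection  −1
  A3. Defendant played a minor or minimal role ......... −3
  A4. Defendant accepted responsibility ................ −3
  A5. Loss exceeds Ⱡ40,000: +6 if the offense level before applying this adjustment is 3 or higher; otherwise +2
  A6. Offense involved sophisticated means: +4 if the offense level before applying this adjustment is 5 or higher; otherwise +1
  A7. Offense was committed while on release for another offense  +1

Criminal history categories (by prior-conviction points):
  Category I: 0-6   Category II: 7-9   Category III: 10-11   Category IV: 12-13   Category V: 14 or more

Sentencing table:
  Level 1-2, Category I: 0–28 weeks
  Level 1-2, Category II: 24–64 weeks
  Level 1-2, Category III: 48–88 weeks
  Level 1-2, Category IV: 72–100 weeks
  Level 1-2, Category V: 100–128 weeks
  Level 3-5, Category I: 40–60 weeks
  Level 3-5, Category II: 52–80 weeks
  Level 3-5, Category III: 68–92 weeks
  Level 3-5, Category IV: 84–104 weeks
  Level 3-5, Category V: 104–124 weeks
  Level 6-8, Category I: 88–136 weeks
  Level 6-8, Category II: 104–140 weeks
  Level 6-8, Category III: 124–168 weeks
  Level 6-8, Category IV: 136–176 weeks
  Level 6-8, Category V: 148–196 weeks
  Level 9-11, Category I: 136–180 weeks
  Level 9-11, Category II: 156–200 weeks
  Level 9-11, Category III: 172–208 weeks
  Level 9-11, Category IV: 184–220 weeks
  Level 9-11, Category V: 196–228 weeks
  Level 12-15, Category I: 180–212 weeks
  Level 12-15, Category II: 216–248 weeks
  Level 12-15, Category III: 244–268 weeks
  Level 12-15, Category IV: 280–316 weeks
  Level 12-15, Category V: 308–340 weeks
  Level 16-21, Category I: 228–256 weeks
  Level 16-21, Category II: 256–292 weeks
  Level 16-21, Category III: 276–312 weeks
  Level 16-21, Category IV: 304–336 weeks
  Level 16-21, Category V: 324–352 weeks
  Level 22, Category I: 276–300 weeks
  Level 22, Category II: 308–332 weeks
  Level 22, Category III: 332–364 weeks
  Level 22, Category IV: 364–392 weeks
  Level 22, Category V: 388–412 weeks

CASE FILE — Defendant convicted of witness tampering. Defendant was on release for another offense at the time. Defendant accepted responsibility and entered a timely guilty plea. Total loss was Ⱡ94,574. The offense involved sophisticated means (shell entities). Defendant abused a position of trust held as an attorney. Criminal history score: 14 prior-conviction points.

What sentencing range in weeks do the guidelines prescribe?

Base offense level for witness tampering: 16.
A1 applies: 16 + 2 = 18.
A2 does not apply.
A4 applies: 18 − 3 = 15.
A5 applies (level before this adjustment is 15 ≥ 3, so +6): 15 + 6 = 21.
A6 applies (level before this adjustment is 21 ≥ 5, so +4): 21 + 4 = 25.
A7 applies: 25 + 1 = 26.
Level 26 exceeds the maximum of 22; capped at 22.
Final offense level: 22.
Criminal history: 14 prior points → Category V (14+).
Level 22 falls in the 22 band.
Grid: Level 22 × Category V = 388-412 weeks.

388-412 weeks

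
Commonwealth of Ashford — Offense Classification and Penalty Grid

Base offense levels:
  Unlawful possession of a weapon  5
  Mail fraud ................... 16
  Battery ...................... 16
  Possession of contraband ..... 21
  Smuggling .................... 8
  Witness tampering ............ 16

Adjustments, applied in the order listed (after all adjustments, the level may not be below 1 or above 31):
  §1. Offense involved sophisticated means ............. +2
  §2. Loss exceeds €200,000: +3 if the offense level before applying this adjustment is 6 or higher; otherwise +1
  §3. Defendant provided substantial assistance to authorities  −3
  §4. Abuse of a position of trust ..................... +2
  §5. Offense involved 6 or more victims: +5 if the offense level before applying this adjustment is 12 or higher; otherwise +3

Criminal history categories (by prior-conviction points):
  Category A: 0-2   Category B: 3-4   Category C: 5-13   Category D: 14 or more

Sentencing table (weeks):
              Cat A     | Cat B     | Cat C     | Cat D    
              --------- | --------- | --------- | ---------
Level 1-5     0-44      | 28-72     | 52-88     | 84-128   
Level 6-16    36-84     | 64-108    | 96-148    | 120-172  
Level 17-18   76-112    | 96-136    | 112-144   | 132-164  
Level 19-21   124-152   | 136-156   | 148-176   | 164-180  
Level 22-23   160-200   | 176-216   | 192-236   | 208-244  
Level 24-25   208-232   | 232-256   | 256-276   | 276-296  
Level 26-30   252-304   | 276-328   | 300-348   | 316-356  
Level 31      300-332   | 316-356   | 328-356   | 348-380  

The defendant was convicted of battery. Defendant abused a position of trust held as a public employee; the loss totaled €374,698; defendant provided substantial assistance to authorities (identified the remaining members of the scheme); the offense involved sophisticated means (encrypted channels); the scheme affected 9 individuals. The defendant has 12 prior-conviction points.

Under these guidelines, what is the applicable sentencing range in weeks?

256-276 weeks

Base offense level for battery: 16.
§1 applies: 16 + 2 = 18.
§2 applies (level before this adjustment is 18 ≥ 6, so +3): 18 + 3 = 21.
§3 applies: 21 − 3 = 18.
§4 applies: 18 + 2 = 20.
§5 applies (level before this adjustment is 20 ≥ 12, so +5): 20 + 5 = 25.
Final offense level: 25.
Criminal history: 12 prior points → Category C (5-13).
Level 25 falls in the 24-25 band.
Grid: Level 24-25 × Category C = 256-276 weeks.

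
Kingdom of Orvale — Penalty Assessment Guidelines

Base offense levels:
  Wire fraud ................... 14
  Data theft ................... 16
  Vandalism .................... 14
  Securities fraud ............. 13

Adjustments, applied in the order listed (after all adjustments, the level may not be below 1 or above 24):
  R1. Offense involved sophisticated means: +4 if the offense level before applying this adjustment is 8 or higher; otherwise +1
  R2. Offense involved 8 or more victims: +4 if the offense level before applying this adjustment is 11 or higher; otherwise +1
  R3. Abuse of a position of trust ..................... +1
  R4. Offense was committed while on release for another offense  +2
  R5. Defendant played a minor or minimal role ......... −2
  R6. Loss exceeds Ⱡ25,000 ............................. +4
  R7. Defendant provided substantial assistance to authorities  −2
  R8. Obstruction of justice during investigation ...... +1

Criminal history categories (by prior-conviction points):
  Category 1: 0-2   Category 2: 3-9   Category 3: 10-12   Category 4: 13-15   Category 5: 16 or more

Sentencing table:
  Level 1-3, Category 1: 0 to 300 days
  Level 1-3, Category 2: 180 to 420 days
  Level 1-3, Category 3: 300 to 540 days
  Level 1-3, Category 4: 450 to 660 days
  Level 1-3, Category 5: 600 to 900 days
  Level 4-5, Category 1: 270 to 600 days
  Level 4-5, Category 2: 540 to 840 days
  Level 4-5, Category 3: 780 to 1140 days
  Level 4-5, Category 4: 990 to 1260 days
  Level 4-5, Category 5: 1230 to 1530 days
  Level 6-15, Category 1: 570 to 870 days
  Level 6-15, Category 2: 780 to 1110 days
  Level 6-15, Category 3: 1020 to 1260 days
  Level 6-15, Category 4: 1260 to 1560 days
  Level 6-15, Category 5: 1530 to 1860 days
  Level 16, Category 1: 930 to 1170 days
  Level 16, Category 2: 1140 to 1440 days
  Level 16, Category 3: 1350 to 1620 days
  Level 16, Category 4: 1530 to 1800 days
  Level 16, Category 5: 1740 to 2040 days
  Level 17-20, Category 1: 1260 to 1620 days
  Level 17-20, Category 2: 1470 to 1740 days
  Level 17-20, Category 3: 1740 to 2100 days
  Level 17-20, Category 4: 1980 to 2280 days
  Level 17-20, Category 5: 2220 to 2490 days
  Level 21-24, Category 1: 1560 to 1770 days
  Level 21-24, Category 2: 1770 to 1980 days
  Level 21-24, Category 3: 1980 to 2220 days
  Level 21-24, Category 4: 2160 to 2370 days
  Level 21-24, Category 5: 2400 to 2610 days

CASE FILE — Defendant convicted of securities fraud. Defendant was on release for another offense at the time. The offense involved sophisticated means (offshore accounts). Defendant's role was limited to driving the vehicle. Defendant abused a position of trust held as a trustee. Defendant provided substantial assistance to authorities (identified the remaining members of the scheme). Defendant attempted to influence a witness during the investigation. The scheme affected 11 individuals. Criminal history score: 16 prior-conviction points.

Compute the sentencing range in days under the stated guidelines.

Base offense level for securities fraud: 13.
R1 applies (level before this adjustment is 13 ≥ 8, so +4): 13 + 4 = 17.
R2 applies (level before this adjustment is 17 ≥ 11, so +4): 17 + 4 = 21.
R3 applies: 21 + 1 = 22.
R4 applies: 22 + 2 = 24.
R5 applies: 24 − 2 = 22.
R7 applies: 22 − 2 = 20.
R8 applies: 20 + 1 = 21.
Final offense level: 21.
Criminal history: 16 prior points → Category 5 (16+).
Level 21 falls in the 21-24 band.
Grid: Level 21-24 × Category 5 = 2400-2610 days.

2400-2610 days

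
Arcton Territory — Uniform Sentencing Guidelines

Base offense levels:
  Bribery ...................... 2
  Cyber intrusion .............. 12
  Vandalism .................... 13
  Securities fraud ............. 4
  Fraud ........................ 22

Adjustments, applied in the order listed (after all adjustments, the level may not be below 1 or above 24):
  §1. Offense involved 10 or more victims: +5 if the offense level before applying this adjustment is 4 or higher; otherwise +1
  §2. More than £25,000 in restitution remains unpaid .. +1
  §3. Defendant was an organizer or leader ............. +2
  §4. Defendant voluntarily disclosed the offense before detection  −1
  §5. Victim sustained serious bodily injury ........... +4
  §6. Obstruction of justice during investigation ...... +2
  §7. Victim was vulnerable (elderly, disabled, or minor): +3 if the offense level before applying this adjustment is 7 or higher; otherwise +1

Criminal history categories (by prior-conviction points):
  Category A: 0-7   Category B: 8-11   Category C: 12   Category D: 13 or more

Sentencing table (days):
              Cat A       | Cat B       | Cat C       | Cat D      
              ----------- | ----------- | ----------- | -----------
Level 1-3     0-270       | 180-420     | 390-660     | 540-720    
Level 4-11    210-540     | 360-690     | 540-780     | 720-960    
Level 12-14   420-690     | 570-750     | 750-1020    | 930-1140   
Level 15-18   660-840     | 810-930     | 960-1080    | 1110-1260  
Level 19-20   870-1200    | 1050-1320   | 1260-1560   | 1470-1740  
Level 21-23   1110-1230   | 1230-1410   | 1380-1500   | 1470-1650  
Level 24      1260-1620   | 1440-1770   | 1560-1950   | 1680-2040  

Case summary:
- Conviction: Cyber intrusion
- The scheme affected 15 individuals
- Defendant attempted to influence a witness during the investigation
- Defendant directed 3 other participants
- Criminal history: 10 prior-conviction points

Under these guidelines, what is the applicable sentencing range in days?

Base offense level for cyber intrusion: 12.
§1 applies (level before this adjustment is 12 ≥ 4, so +5): 12 + 5 = 17.
§3 applies: 17 + 2 = 19.
§4 does not apply.
§6 applies: 19 + 2 = 21.
§7 does not apply.
Final offense level: 21.
Criminal history: 10 prior points → Category B (8-11).
Level 21 falls in the 21-23 band.
Grid: Level 21-23 × Category B = 1230-1410 days.

1230-1410 days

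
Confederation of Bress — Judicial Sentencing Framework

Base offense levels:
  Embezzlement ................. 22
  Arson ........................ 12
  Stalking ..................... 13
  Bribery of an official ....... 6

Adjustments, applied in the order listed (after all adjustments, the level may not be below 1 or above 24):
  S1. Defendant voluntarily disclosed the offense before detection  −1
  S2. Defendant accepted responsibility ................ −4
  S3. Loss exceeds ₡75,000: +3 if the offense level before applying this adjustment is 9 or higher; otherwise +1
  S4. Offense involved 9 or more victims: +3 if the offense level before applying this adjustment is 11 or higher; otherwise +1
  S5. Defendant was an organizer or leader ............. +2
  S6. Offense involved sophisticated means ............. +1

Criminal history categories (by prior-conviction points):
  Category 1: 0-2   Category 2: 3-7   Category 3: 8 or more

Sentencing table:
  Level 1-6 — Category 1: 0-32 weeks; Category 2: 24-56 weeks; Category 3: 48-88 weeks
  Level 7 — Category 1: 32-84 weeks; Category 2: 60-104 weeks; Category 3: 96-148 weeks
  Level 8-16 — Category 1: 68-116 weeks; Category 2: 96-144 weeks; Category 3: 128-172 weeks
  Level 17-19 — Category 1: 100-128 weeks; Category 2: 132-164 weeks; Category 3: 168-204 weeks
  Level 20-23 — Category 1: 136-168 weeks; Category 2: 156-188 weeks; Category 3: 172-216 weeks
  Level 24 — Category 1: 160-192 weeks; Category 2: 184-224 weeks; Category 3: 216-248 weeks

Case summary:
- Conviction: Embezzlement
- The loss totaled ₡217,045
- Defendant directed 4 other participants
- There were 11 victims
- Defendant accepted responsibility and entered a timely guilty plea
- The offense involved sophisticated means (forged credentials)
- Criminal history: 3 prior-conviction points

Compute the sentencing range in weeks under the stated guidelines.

Base offense level for embezzlement: 22.
S1 does not apply.
S2 applies: 22 − 4 = 18.
S3 applies (level before this adjustment is 18 ≥ 9, so +3): 18 + 3 = 21.
S4 applies (level before this adjustment is 21 ≥ 11, so +3): 21 + 3 = 24.
S5 applies: 24 + 2 = 26.
S6 applies: 26 + 1 = 27.
Level 27 exceeds the maximum of 24; capped at 24.
Final offense level: 24.
Criminal history: 3 prior points → Category 2 (3-7).
Level 24 falls in the 24 band.
Grid: Level 24 × Category 2 = 184-224 weeks.

184-224 weeks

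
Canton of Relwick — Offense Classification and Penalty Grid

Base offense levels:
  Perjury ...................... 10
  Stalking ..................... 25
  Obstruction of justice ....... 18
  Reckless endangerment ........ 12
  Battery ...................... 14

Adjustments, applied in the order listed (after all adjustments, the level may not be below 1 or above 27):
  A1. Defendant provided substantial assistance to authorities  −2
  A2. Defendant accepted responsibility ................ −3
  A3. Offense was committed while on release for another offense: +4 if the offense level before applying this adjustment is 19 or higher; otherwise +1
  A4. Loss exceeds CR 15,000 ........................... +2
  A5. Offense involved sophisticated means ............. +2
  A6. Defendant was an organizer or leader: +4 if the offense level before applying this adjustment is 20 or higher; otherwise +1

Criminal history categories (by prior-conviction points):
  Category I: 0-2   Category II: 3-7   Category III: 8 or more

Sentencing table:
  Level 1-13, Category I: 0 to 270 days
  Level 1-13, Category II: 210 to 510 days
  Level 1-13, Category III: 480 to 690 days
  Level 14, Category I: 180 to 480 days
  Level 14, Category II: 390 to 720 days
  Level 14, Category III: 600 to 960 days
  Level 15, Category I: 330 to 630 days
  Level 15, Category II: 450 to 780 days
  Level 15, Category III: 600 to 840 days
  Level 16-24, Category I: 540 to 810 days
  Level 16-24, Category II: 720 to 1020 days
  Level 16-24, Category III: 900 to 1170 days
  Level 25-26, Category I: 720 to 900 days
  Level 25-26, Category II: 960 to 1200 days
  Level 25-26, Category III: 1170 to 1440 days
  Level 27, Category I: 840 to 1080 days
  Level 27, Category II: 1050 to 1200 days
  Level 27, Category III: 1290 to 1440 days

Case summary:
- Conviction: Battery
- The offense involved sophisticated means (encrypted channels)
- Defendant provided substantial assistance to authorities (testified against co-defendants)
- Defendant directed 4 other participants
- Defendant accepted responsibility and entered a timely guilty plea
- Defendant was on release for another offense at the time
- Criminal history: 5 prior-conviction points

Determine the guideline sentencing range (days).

210-510 days

Base offense level for battery: 14.
A1 applies: 14 − 2 = 12.
A2 applies: 12 − 3 = 9.
A3 applies (level before this adjustment is 9 < 19, so +1): 9 + 1 = 10.
A4 does not apply.
A5 applies: 10 + 2 = 12.
A6 applies (level before this adjustment is 12 < 20, so +1): 12 + 1 = 13.
Final offense level: 13.
Criminal history: 5 prior points → Category II (3-7).
Level 13 falls in the 1-13 band.
Grid: Level 1-13 × Category II = 210-510 days.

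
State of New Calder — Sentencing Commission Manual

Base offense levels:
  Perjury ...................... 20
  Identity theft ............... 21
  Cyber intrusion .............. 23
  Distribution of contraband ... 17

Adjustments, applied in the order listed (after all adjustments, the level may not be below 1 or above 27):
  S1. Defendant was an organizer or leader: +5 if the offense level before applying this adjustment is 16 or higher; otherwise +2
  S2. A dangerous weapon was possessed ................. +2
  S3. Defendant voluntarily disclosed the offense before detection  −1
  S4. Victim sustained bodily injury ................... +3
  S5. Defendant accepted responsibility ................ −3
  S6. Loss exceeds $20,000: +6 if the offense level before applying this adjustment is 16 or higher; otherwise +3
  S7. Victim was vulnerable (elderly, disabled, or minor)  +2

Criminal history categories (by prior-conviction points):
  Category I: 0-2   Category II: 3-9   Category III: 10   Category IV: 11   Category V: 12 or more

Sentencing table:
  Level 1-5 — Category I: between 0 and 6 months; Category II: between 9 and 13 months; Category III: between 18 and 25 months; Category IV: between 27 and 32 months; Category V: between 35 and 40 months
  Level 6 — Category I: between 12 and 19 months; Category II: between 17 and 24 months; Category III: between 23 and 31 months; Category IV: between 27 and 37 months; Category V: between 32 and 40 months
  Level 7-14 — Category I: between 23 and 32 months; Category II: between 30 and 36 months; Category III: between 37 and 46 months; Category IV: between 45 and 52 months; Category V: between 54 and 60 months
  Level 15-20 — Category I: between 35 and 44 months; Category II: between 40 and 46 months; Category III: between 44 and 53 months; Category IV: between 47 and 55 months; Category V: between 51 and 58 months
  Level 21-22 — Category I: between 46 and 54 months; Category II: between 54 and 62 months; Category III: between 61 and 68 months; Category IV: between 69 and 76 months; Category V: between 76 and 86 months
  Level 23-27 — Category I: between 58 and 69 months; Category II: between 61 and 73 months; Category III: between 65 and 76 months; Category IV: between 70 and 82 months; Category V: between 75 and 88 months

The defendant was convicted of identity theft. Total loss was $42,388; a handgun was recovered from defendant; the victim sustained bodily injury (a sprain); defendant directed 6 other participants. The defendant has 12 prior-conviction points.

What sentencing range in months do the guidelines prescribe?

Base offense level for identity theft: 21.
S1 applies (level before this adjustment is 21 ≥ 16, so +5): 21 + 5 = 26.
S2 applies: 26 + 2 = 28.
S4 applies: 28 + 3 = 31.
S5 does not apply.
S6 applies (level before this adjustment is 31 ≥ 16, so +6): 31 + 6 = 37.
Level 37 exceeds the maximum of 27; capped at 27.
Final offense level: 27.
Criminal history: 12 prior points → Category V (12+).
Level 27 falls in the 23-27 band.
Grid: Level 23-27 × Category V = 75-88 months.

75-88 months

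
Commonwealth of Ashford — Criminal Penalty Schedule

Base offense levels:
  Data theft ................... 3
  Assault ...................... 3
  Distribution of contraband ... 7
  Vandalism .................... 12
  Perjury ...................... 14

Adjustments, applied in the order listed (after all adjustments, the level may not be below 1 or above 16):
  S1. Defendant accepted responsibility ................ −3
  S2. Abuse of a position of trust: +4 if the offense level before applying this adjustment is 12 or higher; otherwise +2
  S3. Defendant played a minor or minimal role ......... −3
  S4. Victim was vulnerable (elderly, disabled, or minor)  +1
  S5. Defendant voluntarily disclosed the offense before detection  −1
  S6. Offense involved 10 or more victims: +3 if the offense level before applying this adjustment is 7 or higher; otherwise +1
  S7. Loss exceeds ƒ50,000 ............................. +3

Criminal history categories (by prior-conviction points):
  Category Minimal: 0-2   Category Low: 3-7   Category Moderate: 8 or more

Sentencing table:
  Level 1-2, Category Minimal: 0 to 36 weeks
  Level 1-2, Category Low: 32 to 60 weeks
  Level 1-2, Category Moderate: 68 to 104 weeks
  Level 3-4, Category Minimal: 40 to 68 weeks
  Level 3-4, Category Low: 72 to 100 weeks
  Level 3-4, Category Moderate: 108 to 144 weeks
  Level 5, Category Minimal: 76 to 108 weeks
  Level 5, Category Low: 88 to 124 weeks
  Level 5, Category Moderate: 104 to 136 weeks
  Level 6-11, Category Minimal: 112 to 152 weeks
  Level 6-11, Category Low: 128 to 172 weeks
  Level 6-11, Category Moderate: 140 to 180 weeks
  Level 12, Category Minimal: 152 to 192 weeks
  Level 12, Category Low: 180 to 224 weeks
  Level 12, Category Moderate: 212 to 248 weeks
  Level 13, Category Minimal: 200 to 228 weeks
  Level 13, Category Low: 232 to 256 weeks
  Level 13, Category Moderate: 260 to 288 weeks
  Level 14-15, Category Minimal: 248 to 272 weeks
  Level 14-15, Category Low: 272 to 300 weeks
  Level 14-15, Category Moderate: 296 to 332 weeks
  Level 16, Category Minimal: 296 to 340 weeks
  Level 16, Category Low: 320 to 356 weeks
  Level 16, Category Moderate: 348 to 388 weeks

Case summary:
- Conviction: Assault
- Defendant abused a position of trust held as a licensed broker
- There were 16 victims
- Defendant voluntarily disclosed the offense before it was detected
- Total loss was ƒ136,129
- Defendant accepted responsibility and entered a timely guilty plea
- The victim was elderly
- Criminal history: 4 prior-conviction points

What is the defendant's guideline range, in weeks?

Base offense level for assault: 3.
S1 applies: 3 − 3 = 0.
S2 applies (level before this adjustment is 0 < 12, so +2): 0 + 2 = 2.
S3 does not apply.
S4 applies: 2 + 1 = 3.
S5 applies: 3 − 1 = 2.
S6 applies (level before this adjustment is 2 < 7, so +1): 2 + 1 = 3.
S7 applies: 3 + 3 = 6.
Final offense level: 6.
Criminal history: 4 prior points → Category Low (3-7).
Level 6 falls in the 6-11 band.
Grid: Level 6-11 × Category Low = 128-172 weeks.

128-172 weeks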